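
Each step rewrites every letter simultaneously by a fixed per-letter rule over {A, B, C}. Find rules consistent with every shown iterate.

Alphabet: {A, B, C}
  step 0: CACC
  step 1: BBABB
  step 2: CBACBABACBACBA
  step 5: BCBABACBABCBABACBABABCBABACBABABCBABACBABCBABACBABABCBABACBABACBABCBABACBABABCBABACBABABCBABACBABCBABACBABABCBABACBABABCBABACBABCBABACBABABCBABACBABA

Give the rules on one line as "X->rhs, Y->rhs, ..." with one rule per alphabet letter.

  step 1 ⇒ step 2: BBABB ⇒ CBA·CBA·BA·CBA·CBA
    A ↦ BA
    B ↦ CBA
  step 0 ⇒ step 1: CACC ⇒ B·BA·B·B
    C ↦ B

A->BA, B->CBA, C->B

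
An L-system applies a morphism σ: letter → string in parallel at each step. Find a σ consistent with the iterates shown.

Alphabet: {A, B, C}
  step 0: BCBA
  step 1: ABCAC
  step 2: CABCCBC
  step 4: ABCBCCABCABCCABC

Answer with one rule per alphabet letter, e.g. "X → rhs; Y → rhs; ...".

A->C, B->A, C->BC

  step 1 ⇒ step 2: ABCAC ⇒ C·A·BC·C·BC
    A ↦ C
    B ↦ A
    C ↦ BC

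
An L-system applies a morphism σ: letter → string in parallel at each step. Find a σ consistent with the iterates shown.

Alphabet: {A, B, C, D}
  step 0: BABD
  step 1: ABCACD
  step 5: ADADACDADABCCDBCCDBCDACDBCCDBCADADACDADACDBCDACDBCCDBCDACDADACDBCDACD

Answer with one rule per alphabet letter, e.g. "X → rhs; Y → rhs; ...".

  step 0 ⇒ step 1: BABD ⇒ A·BC·A·CD
    A ↦ BC
    B ↦ A
    D ↦ CD
    C ↦ DA  (constrained at step 1)

A->BC, B->A, C->DA, D->CD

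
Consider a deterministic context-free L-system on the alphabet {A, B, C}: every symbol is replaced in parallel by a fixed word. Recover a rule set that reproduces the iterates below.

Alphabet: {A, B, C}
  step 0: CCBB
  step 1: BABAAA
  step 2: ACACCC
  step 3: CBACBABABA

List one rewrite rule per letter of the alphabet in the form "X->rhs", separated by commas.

A->C, B->A, C->BA

  step 2 ⇒ step 3: ACACCC ⇒ C·BA·C·BA·BA·BA
    A ↦ C
    C ↦ BA
  step 0 ⇒ step 1: CCBB ⇒ BA·BA·A·A
    B ↦ A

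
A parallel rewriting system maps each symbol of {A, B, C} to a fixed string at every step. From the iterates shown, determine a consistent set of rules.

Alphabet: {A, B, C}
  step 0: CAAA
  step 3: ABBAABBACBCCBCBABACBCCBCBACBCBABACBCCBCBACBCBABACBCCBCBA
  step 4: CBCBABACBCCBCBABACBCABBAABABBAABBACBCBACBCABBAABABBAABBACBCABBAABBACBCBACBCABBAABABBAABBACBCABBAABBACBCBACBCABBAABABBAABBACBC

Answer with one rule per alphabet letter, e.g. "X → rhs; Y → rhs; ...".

  step 3 ⇒ step 4: ABBAABBACBCCBCBABACBCCBCBACBCBABACBCCBCBACBCBABACBCCBCBA ⇒ CBC·BA·BA·CBC·CBC·BA·BA·CBC·AB·BA·AB·AB·BA·AB·BA·CBC·BA·CBC·AB·BA·AB·AB·BA·AB·BA·CBC·AB·BA·AB·BA·CBC·BA·CBC·AB·BA·AB·AB·BA·AB·BA·CBC·AB·BA·AB·BA·CBC·BA·CBC·AB·BA·AB·AB·BA·AB·BA·CBC
    A ↦ CBC
    B ↦ BA
    C ↦ AB

A->CBC, B->BA, C->AB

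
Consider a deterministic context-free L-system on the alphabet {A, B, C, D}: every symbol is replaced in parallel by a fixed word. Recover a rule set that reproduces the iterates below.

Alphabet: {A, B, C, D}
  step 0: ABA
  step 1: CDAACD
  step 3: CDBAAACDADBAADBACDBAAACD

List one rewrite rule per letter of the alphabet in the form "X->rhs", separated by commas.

A->CD, B->AA, C->AD, D->BA

  step 0 ⇒ step 1: ABA ⇒ CD·AA·CD
    A ↦ CD
    B ↦ AA
    C ↦ AD  (constrained at step 1)
    D ↦ BA  (constrained at step 1)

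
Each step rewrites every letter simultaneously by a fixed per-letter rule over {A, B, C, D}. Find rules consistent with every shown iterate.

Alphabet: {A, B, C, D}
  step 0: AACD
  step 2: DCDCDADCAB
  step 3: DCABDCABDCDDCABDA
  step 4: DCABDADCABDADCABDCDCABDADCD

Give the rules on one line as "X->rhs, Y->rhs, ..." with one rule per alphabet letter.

  step 3 ⇒ step 4: DCABDCABDCDDCABDA ⇒ DC·AB·D·A·DC·AB·D·A·DC·AB·DC·DC·AB·D·A·DC·D
    A ↦ D
    B ↦ A
    C ↦ AB
    D ↦ DC

A->D, B->A, C->AB, D->DC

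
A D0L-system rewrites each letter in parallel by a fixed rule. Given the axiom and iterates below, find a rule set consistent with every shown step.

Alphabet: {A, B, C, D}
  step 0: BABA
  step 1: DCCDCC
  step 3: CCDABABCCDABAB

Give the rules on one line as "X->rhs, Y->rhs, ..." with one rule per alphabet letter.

  step 0 ⇒ step 1: BABA ⇒ D·CC·D·CC
    A ↦ CC
    B ↦ D
    C ↦ D  (constrained at step 1)
    D ↦ AB  (constrained at step 1)

A->CC, B->D, C->D, D->AB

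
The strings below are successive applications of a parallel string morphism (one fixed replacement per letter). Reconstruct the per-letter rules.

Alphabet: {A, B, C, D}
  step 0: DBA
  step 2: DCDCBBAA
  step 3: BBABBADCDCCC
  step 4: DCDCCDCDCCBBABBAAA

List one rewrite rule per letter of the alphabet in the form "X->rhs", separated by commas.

  step 3 ⇒ step 4: BBABBADCDCCC ⇒ DC·DC·C·DC·DC·C·BB·A·BB·A·A·A
    A ↦ C
    B ↦ DC
    C ↦ A
    D ↦ BB

A->C, B->DC, C->A, D->BB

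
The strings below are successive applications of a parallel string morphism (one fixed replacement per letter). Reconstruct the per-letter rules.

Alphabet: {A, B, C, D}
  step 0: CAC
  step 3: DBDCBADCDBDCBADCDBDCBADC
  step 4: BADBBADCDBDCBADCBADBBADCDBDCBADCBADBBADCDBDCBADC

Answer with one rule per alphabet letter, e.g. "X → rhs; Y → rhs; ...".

  step 3 ⇒ step 4: DBDCBADCDBDCBADCDBDCBADC ⇒ BA·DB·BA·DC·DB·DC·BA·DC·BA·DB·BA·DC·DB·DC·BA·DC·BA·DB·BA·DC·DB·DC·BA·DC
    A ↦ DC
    B ↦ DB
    C ↦ DC
    D ↦ BA

A->DC, B->DB, C->DC, D->BA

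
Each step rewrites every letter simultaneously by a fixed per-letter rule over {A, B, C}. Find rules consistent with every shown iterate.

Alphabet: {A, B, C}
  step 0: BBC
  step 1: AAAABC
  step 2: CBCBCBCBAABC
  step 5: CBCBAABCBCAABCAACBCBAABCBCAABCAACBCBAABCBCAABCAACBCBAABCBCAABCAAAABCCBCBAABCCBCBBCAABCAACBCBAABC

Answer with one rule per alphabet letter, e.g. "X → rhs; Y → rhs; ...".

  step 1 ⇒ step 2: AAAABC ⇒ CB·CB·CB·CB·AA·BC
    A ↦ CB
    B ↦ AA
    C ↦ BC

A->CB, B->AA, C->BC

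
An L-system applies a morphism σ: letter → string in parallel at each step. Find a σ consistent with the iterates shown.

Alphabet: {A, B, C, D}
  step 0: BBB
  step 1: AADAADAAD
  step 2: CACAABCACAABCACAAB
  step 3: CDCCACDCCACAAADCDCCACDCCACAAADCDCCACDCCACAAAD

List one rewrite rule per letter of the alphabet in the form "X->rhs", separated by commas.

  step 2 ⇒ step 3: CACAABCACAABCACAAB ⇒ CDC·CA·CDC·CA·CA·AAD·CDC·CA·CDC·CA·CA·AAD·CDC·CA·CDC·CA·CA·AAD
    A ↦ CA
    B ↦ AAD
    C ↦ CDC
  step 1 ⇒ step 2: AADAADAAD ⇒ CA·CA·AB·CA·CA·AB·CA·CA·AB
    D ↦ AB

A->CA, B->AAD, C->CDC, D->AB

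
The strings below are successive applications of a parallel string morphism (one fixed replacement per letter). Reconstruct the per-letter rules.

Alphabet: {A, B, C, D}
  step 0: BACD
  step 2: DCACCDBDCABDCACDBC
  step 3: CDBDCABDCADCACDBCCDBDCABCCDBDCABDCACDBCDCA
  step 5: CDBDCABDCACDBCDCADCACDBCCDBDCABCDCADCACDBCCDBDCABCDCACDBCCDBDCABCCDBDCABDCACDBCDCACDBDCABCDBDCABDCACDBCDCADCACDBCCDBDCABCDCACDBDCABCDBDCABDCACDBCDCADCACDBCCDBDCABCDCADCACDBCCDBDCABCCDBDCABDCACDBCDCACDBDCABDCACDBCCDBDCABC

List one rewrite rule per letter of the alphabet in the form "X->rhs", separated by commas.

  step 2 ⇒ step 3: DCACCDBDCABDCACDBC ⇒ CDB·DCA·B·DCA·DCA·CDB·C·CDB·DCA·B·C·CDB·DCA·B·DCA·CDB·C·DCA
    A ↦ B
    B ↦ C
    C ↦ DCA
    D ↦ CDB

A->B, B->C, C->DCA, D->CDB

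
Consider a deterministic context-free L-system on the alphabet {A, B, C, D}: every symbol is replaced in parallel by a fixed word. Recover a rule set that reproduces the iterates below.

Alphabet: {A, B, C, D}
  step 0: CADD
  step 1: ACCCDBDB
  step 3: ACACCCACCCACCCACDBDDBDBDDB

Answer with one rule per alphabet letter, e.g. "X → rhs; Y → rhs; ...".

  step 0 ⇒ step 1: CADD ⇒ AC·CC·DB·DB
    A ↦ CC
    C ↦ AC
    D ↦ DB
    B ↦ D  (constrained at step 1)

A->CC, B->D, C->AC, D->DB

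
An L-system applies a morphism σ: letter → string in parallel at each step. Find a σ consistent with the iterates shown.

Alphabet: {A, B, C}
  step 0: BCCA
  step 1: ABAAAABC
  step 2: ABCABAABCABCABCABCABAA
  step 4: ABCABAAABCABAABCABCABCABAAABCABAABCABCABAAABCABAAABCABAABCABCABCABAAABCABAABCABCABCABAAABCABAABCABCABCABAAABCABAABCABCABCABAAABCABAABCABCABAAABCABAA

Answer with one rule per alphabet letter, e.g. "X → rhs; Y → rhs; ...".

  step 1 ⇒ step 2: ABAAAABC ⇒ ABC·ABA·ABC·ABC·ABC·ABC·ABA·A
    A ↦ ABC
    B ↦ ABA
    C ↦ A

A->ABC, B->ABA, C->A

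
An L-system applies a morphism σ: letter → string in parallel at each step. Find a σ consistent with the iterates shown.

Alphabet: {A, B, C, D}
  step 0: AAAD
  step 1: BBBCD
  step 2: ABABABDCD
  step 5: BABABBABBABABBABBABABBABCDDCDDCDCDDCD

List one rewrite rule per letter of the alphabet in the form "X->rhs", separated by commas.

  step 1 ⇒ step 2: BBBCD ⇒ AB·AB·AB·D·CD
    B ↦ AB
    C ↦ D
    D ↦ CD
  step 0 ⇒ step 1: AAAD ⇒ B·B·B·CD
    A ↦ B

A->B, B->AB, C->D, D->CD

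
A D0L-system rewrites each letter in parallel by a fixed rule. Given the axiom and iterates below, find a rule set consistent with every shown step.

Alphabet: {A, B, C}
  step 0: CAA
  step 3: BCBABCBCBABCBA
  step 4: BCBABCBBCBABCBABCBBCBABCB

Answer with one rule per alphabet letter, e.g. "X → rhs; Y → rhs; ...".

  step 3 ⇒ step 4: BCBABCBCBABCBA ⇒ BC·BA·BC·B·BC·BA·BC·BA·BC·B·BC·BA·BC·B
    A ↦ B
    B ↦ BC
    C ↦ BA

A->B, B->BC, C->BA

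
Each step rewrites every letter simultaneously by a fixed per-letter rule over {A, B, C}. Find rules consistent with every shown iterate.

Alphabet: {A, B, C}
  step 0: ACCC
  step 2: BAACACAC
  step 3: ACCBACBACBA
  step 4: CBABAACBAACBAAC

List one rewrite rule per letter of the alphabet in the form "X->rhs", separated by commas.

A->C, B->A, C->BA

  step 3 ⇒ step 4: ACCBACBACBA ⇒ C·BA·BA·A·C·BA·A·C·BA·A·C
    A ↦ C
    B ↦ A
    C ↦ BA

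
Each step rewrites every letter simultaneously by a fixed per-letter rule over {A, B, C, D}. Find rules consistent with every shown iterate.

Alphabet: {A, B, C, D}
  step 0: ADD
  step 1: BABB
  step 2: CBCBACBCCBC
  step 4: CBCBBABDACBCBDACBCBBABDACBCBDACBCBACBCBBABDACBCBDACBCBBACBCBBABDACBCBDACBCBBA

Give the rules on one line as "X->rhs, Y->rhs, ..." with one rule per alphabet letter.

  step 1 ⇒ step 2: BABB ⇒ CBC·BA·CBC·CBC
    A ↦ BA
    B ↦ CBC
    C ↦ BDA  (constrained at step 2)
  step 0 ⇒ step 1: ADD ⇒ BA·B·B
    D ↦ B

A->BA, B->CBC, C->BDA, D->B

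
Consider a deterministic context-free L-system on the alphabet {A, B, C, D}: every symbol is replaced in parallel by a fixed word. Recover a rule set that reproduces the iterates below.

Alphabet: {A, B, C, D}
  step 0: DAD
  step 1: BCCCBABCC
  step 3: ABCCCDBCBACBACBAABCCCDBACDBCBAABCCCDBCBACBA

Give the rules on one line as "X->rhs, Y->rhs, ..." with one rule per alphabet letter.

A->CBA, B->CDB, C->A, D->BCC

  step 0 ⇒ step 1: DAD ⇒ BCC·CBA·BCC
    A ↦ CBA
    D ↦ BCC
    B ↦ CDB  (constrained at step 1)
    C ↦ A  (constrained at step 1)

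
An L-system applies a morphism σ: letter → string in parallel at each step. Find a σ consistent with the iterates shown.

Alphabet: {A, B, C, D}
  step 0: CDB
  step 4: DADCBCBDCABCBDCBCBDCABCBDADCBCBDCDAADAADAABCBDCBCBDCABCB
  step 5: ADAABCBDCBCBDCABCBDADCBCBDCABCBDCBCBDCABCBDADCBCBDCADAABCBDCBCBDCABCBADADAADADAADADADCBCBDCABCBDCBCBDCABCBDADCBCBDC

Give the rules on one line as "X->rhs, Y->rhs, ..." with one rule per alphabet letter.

  step 4 ⇒ step 5: DADCBCBDCABCBDCBCBDCABCBDADCBCBDCDAADAADAABCBDCBCBDCABCB ⇒ A·DA·A·BCB·DC·BCB·DC·A·BCB·DA·DC·BCB·DC·A·BCB·DC·BCB·DC·A·BCB·DA·DC·BCB·DC·A·DA·A·BCB·DC·BCB·DC·A·BCB·A·DA·DA·A·DA·DA·A·DA·DA·DC·BCB·DC·A·BCB·DC·BCB·DC·A·BCB·DA·DC·BCB·DC
    A ↦ DA
    B ↦ DC
    C ↦ BCB
    D ↦ A

A->DA, B->DC, C->BCB, D->A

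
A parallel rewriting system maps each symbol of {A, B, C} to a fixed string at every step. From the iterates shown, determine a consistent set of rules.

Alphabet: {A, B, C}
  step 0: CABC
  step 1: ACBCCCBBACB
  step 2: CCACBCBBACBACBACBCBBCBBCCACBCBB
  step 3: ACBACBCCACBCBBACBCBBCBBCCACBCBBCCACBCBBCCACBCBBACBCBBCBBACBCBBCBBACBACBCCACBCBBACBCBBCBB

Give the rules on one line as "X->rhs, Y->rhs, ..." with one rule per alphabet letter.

A->CC, B->CBB, C->ACB

  step 2 ⇒ step 3: CCACBCBBACBACBACBCBBCBBCCACBCBB ⇒ ACB·ACB·CC·ACB·CBB·ACB·CBB·CBB·CC·ACB·CBB·CC·ACB·CBB·CC·ACB·CBB·ACB·CBB·CBB·ACB·CBB·CBB·ACB·ACB·CC·ACB·CBB·ACB·CBB·CBB
    A ↦ CC
    B ↦ CBB
    C ↦ ACB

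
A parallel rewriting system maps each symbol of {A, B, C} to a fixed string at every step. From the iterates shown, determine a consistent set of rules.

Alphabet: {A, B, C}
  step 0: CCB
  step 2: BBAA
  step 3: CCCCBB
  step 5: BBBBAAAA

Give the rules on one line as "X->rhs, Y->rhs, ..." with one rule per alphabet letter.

  step 2 ⇒ step 3: BBAA ⇒ CC·CC·B·B
    A ↦ B
    B ↦ CC
    C ↦ A  (constrained at step 0)

A->B, B->CC, C->A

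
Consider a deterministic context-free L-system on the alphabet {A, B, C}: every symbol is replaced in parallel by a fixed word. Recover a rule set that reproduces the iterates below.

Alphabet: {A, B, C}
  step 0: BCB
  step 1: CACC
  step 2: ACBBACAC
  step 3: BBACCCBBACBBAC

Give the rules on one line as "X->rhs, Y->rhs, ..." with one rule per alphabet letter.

  step 2 ⇒ step 3: ACBBACAC ⇒ BB·AC·C·C·BB·AC·BB·AC
    A ↦ BB
    B ↦ C
    C ↦ AC

A->BB, B->C, C->AC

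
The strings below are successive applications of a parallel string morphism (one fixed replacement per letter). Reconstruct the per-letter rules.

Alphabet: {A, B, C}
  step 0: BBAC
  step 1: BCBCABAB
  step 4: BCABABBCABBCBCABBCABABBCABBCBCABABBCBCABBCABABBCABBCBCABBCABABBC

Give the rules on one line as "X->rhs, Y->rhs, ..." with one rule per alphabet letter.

  step 0 ⇒ step 1: BBAC ⇒ BC·BC·AB·AB
    A ↦ AB
    B ↦ BC
    C ↦ AB

A->AB, B->BC, C->AB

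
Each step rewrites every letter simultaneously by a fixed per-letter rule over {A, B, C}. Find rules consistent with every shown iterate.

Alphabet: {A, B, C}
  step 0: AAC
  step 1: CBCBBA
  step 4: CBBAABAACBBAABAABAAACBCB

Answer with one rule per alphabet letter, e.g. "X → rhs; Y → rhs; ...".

  step 0 ⇒ step 1: AAC ⇒ CB·CB·BA
    A ↦ CB
    C ↦ BA
    B ↦ A  (constrained at step 1)

A->CB, B->A, C->BA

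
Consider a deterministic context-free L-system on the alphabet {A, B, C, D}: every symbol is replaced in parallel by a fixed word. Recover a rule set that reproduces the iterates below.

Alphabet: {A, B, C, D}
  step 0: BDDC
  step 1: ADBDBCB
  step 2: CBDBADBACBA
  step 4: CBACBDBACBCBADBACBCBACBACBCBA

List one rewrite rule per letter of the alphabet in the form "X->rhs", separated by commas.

A->CB, B->A, C->CB, D->DB

  step 1 ⇒ step 2: ADBDBCB ⇒ CB·DB·A·DB·A·CB·A
    A ↦ CB
    B ↦ A
    C ↦ CB
    D ↦ DB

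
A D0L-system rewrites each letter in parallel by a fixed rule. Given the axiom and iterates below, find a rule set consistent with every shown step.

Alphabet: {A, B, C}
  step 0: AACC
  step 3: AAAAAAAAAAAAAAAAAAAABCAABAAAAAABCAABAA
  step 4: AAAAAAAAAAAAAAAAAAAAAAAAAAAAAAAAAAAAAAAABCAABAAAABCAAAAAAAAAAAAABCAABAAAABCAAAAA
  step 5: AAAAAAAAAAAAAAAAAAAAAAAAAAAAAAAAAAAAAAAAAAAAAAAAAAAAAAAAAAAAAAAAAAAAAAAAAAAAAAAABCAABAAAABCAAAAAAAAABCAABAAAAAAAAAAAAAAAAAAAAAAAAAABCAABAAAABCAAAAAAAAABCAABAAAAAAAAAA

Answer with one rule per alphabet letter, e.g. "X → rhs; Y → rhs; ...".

  step 4 ⇒ step 5: AAAAAAAAAAAAAAAAAAAAAAAAAAAAAAAAAAAAAAAABCAABAAAABCAAAAAAAAAAAAABCAABAAAABCAAAAA ⇒ AA·AA·AA·AA·AA·AA·AA·AA·AA·AA·AA·AA·AA·AA·AA·AA·AA·AA·AA·AA·AA·AA·AA·AA·AA·AA·AA·AA·AA·AA·AA·AA·AA·AA·AA·AA·AA·AA·AA·AA·BCA·AB·AA·AA·BCA·AA·AA·AA·AA·BCA·AB·AA·AA·AA·AA·AA·AA·AA·AA·AA·AA·AA·AA·AA·BCA·AB·AA·AA·BCA·AA·AA·AA·AA·BCA·AB·AA·AA·AA·AA·AA
    A ↦ AA
    B ↦ BCA
    C ↦ AB

A->AA, B->BCA, C->AB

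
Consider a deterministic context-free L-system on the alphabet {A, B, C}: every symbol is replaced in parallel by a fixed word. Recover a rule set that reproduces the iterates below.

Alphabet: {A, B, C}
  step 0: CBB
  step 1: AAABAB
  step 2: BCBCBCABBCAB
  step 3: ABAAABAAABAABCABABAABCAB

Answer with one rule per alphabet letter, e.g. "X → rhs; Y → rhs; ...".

A->BC, B->AB, C->AA

  step 2 ⇒ step 3: BCBCBCABBCAB ⇒ AB·AA·AB·AA·AB·AA·BC·AB·AB·AA·BC·AB
    A ↦ BC
    B ↦ AB
    C ↦ AA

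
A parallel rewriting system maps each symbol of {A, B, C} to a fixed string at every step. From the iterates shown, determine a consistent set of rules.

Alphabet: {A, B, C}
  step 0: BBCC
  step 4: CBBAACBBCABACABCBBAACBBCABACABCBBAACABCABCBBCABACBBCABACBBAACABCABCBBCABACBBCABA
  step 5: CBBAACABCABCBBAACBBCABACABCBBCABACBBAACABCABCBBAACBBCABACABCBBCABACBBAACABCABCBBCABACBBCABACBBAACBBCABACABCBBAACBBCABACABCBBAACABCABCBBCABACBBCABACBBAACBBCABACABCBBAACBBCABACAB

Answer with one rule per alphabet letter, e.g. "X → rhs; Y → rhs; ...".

A->CAB, B->A, C->CBB

  step 4 ⇒ step 5: CBBAACBBCABACABCBBAACBBCABACABCBBAACABCABCBBCABACBBCABACBBAACABCABCBBCABACBBCABA ⇒ CBB·A·A·CAB·CAB·CBB·A·A·CBB·CAB·A·CAB·CBB·CAB·A·CBB·A·A·CAB·CAB·CBB·A·A·CBB·CAB·A·CAB·CBB·CAB·A·CBB·A·A·CAB·CAB·CBB·CAB·A·CBB·CAB·A·CBB·A·A·CBB·CAB·A·CAB·CBB·A·A·CBB·CAB·A·CAB·CBB·A·A·CAB·CAB·CBB·CAB·A·CBB·CAB·A·CBB·A·A·CBB·CAB·A·CAB·CBB·A·A·CBB·CAB·A·CAB
    A ↦ CAB
    B ↦ A
    C ↦ CBB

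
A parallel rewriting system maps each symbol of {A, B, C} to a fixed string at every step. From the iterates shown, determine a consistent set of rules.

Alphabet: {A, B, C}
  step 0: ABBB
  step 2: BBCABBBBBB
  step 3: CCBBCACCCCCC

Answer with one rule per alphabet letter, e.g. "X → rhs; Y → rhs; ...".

A->CA, B->C, C->BB

  step 2 ⇒ step 3: BBCABBBBBB ⇒ C·C·BB·CA·C·C·C·C·C·C
    A ↦ CA
    B ↦ C
    C ↦ BB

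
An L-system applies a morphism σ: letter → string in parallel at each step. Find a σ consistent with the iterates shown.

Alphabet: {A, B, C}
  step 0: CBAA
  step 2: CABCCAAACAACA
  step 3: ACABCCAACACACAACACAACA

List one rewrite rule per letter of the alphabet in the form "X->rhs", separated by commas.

A->CA, B->BCC, C->A

  step 2 ⇒ step 3: CABCCAAACAACA ⇒ A·CA·BCC·A·A·CA·CA·CA·A·CA·CA·A·CA
    A ↦ CA
    B ↦ BCC
    C ↦ A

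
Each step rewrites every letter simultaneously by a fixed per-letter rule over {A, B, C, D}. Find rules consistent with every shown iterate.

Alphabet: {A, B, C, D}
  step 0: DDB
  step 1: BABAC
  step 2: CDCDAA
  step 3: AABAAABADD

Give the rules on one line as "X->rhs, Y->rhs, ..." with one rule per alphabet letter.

  step 2 ⇒ step 3: CDCDAA ⇒ AA·BA·AA·BA·D·D
    A ↦ D
    C ↦ AA
    D ↦ BA
  step 0 ⇒ step 1: DDB ⇒ BA·BA·C
    B ↦ C

A->D, B->C, C->AA, D->BA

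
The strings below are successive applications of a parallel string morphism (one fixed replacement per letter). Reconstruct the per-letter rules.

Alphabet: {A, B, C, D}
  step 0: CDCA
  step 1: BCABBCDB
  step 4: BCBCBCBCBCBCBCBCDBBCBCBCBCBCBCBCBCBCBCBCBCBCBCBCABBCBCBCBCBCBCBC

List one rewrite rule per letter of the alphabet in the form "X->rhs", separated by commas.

  step 0 ⇒ step 1: CDCA ⇒ BC·AB·BC·DB
    A ↦ DB
    C ↦ BC
    D ↦ AB
    B ↦ BC  (constrained at step 1)

A->DB, B->BC, C->BC, D->AB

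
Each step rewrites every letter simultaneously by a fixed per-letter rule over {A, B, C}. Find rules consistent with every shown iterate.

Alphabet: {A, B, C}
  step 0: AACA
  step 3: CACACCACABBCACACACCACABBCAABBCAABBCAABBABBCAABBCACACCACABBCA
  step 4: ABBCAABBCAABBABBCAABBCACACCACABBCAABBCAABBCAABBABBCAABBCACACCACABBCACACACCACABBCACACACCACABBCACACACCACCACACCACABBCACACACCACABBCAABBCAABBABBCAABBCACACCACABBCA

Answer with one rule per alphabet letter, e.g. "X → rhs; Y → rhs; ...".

A->CA, B->CAC, C->ABB

  step 3 ⇒ step 4: CACACCACABBCACACACCACABBCAABBCAABBCAABBABBCAABBCACACCACABBCA ⇒ ABB·CA·ABB·CA·ABB·ABB·CA·ABB·CA·CAC·CAC·ABB·CA·ABB·CA·ABB·CA·ABB·ABB·CA·ABB·CA·CAC·CAC·ABB·CA·CA·CAC·CAC·ABB·CA·CA·CAC·CAC·ABB·CA·CA·CAC·CAC·CA·CAC·CAC·ABB·CA·CA·CAC·CAC·ABB·CA·ABB·CA·ABB·ABB·CA·ABB·CA·CAC·CAC·ABB·CA
    A ↦ CA
    B ↦ CAC
    C ↦ ABB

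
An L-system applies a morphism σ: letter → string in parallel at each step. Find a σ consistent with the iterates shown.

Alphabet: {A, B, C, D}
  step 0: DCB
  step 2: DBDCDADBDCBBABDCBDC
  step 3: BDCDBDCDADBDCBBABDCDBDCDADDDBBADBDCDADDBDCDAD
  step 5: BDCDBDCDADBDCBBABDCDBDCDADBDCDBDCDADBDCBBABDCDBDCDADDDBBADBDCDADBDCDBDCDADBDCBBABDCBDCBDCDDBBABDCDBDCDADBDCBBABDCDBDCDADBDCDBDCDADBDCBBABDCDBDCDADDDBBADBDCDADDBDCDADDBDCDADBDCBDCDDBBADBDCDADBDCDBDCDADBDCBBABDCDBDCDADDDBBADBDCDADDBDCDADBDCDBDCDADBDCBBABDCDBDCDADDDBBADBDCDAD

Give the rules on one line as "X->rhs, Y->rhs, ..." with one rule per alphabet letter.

  step 2 ⇒ step 3: DBDCDADBDCBBABDCBDC ⇒ BDC·D·BDC·DAD·BDC·BBA·BDC·D·BDC·DAD·D·D·BBA·D·BDC·DAD·D·BDC·DAD
    A ↦ BBA
    B ↦ D
    C ↦ DAD
    D ↦ BDC

A->BBA, B->D, C->DAD, D->BDC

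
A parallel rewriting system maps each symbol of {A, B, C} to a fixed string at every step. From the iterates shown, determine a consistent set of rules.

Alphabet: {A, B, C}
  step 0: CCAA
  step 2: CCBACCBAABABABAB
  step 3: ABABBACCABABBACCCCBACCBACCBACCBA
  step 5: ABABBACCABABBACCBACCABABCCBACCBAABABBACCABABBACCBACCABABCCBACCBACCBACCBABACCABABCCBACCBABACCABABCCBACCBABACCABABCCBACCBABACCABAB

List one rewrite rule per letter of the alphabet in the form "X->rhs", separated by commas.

  step 2 ⇒ step 3: CCBACCBAABABABAB ⇒ AB·AB·BA·CC·AB·AB·BA·CC·CC·BA·CC·BA·CC·BA·CC·BA
    A ↦ CC
    B ↦ BA
    C ↦ AB

A->CC, B->BA, C->AB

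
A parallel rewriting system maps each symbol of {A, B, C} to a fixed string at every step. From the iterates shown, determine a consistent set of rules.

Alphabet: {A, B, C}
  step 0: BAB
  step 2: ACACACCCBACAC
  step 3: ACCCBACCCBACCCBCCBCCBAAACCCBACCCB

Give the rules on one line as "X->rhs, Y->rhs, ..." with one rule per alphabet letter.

  step 2 ⇒ step 3: ACACACCCBACAC ⇒ AC·CCB·AC·CCB·AC·CCB·CCB·CCB·AA·AC·CCB·AC·CCB
    A ↦ AC
    B ↦ AA
    C ↦ CCB

A->AC, B->AA, C->CCB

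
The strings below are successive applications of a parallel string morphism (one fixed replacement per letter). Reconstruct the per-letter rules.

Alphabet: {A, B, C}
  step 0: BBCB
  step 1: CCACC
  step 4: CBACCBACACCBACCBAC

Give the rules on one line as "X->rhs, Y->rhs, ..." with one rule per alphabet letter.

A->B, B->C, C->AC

  step 0 ⇒ step 1: BBCB ⇒ C·C·AC·C
    B ↦ C
    C ↦ AC
    A ↦ B  (constrained at step 1)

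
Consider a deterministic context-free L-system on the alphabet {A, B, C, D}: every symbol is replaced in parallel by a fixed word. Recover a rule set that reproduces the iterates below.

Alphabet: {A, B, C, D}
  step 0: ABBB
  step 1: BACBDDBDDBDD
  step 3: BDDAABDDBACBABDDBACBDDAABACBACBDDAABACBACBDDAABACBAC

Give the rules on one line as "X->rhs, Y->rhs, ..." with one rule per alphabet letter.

  step 0 ⇒ step 1: ABBB ⇒ BAC·BDD·BDD·BDD
    A ↦ BAC
    B ↦ BDD
    C ↦ BA  (constrained at step 1)
    D ↦ A  (constrained at step 1)

A->BAC, B->BDD, C->BA, D->A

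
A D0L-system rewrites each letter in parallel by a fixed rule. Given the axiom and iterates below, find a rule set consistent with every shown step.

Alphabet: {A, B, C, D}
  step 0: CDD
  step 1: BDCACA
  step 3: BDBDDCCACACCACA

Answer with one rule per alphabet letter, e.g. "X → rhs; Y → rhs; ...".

  step 0 ⇒ step 1: CDD ⇒ BD·CA·CA
    C ↦ BD
    D ↦ CA
    A ↦ D  (constrained at step 1)
    B ↦ C  (constrained at step 1)

A->D, B->C, C->BD, D->CA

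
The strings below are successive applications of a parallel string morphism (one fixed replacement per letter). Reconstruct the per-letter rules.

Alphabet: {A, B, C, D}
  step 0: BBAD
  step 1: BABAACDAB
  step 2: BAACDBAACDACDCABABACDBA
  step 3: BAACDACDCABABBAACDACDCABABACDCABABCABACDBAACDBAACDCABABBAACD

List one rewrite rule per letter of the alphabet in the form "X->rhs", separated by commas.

  step 2 ⇒ step 3: BAACDBAACDACDCABABACDBA ⇒ BA·ACD·ACD·CAB·AB·BA·ACD·ACD·CAB·AB·ACD·CAB·AB·CAB·ACD·BA·ACD·BA·ACD·CAB·AB·BA·ACD
    A ↦ ACD
    B ↦ BA
    C ↦ CAB
    D ↦ AB

A->ACD, B->BA, C->CAB, D->AB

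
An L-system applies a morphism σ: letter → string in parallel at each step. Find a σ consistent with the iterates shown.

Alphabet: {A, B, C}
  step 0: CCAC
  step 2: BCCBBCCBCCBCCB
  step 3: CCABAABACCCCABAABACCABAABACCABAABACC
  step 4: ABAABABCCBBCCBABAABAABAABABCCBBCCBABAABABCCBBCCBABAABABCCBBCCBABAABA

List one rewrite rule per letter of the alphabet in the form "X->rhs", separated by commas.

  step 3 ⇒ step 4: CCABAABACCCCABAABACCABAABACCABAABACC ⇒ ABA·ABA·B·CC·B·B·CC·B·ABA·ABA·ABA·ABA·B·CC·B·B·CC·B·ABA·ABA·B·CC·B·B·CC·B·ABA·ABA·B·CC·B·B·CC·B·ABA·ABA
    A ↦ B
    B ↦ CC
    C ↦ ABA

A->B, B->CC, C->ABA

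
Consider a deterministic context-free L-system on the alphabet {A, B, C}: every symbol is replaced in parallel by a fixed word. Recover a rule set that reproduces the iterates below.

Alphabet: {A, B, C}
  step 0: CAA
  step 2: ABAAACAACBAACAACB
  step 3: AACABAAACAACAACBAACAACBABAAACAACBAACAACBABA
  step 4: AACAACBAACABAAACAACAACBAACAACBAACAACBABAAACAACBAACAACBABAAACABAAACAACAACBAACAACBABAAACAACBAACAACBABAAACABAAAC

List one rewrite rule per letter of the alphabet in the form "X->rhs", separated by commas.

  step 3 ⇒ step 4: AACABAAACAACAACBAACAACBABAAACAACBAACAACBABA ⇒ AAC·AAC·B·AAC·ABA·AAC·AAC·AAC·B·AAC·AAC·B·AAC·AAC·B·ABA·AAC·AAC·B·AAC·AAC·B·ABA·AAC·ABA·AAC·AAC·AAC·B·AAC·AAC·B·ABA·AAC·AAC·B·AAC·AAC·B·ABA·AAC·ABA·AAC
    A ↦ AAC
    B ↦ ABA
    C ↦ B

A->AAC, B->ABA, C->B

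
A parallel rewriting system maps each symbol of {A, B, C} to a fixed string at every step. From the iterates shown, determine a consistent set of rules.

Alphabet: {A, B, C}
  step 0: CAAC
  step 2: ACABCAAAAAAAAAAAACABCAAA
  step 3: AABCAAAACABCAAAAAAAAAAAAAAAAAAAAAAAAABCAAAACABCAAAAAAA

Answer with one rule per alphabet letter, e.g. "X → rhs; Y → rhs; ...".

A->AA, B->ACA, C->BCA

  step 2 ⇒ step 3: ACABCAAAAAAAAAAAACABCAAA ⇒ AA·BCA·AA·ACA·BCA·AA·AA·AA·AA·AA·AA·AA·AA·AA·AA·AA·AA·BCA·AA·ACA·BCA·AA·AA·AA
    A ↦ AA
    B ↦ ACA
    C ↦ BCA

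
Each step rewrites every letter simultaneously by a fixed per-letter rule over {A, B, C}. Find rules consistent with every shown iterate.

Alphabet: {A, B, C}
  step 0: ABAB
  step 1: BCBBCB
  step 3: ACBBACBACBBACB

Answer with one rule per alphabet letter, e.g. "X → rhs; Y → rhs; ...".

A->B, B->CB, C->A

  step 0 ⇒ step 1: ABAB ⇒ B·CB·B·CB
    A ↦ B
    B ↦ CB
    C ↦ A  (constrained at step 1)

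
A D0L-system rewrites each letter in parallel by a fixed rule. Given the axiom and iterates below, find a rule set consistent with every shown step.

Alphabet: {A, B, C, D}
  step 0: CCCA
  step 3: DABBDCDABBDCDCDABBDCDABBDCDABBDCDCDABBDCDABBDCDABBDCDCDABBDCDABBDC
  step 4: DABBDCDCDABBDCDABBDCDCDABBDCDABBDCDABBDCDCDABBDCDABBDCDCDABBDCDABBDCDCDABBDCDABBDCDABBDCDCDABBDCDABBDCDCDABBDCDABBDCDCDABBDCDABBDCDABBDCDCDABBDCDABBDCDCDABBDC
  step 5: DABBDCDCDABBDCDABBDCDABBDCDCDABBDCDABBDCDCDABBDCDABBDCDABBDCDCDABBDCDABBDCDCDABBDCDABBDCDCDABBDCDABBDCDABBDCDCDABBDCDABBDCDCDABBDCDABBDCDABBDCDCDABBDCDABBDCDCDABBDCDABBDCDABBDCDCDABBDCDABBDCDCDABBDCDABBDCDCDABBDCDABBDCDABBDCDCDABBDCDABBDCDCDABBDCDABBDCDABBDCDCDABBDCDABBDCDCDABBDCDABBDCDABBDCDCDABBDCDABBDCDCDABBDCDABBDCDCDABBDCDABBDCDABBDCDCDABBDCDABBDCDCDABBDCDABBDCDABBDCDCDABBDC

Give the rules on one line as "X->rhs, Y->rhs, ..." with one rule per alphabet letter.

  step 4 ⇒ step 5: DABBDCDCDABBDCDABBDCDCDABBDCDABBDCDABBDCDCDABBDCDABBDCDCDABBDCDABBDCDCDABBDCDABBDCDABBDCDCDABBDCDABBDCDCDABBDCDABBDCDCDABBDCDABBDCDABBDCDCDABBDCDABBDCDCDABBDC ⇒ DAB·B·DC·DC·DAB·BDC·DAB·BDC·DAB·B·DC·DC·DAB·BDC·DAB·B·DC·DC·DAB·BDC·DAB·BDC·DAB·B·DC·DC·DAB·BDC·DAB·B·DC·DC·DAB·BDC·DAB·B·DC·DC·DAB·BDC·DAB·BDC·DAB·B·DC·DC·DAB·BDC·DAB·B·DC·DC·DAB·BDC·DAB·BDC·DAB·B·DC·DC·DAB·BDC·DAB·B·DC·DC·DAB·BDC·DAB·BDC·DAB·B·DC·DC·DAB·BDC·DAB·B·DC·DC·DAB·BDC·DAB·B·DC·DC·DAB·BDC·DAB·BDC·DAB·B·DC·DC·DAB·BDC·DAB·B·DC·DC·DAB·BDC·DAB·BDC·DAB·B·DC·DC·DAB·BDC·DAB·B·DC·DC·DAB·BDC·DAB·BDC·DAB·B·DC·DC·DAB·BDC·DAB·B·DC·DC·DAB·BDC·DAB·B·DC·DC·DAB·BDC·DAB·BDC·DAB·B·DC·DC·DAB·BDC·DAB·B·DC·DC·DAB·BDC·DAB·BDC·DAB·B·DC·DC·DAB·BDC
    A ↦ B
    B ↦ DC
    C ↦ BDC
    D ↦ DAB

A->B, B->DC, C->BDC, D->DAB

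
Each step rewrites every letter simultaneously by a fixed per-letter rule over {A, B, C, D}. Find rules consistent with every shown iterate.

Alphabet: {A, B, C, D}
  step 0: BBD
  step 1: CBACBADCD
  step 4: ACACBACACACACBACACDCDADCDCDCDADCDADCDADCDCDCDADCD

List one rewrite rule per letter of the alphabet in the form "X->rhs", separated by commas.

A->C, B->CBA, C->A, D->DCD

  step 0 ⇒ step 1: BBD ⇒ CBA·CBA·DCD
    B ↦ CBA
    D ↦ DCD
    A ↦ C  (constrained at step 1)
    C ↦ A  (constrained at step 1)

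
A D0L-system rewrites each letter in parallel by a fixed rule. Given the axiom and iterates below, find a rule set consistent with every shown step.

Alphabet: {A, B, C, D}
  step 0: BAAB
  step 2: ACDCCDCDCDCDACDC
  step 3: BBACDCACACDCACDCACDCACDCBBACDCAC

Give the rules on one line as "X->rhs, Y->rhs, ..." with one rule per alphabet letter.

A->BB, B->CD, C->AC, D->DC

  step 2 ⇒ step 3: ACDCCDCDCDCDACDC ⇒ BB·AC·DC·AC·AC·DC·AC·DC·AC·DC·AC·DC·BB·AC·DC·AC
    A ↦ BB
    C ↦ AC
    D ↦ DC
    B ↦ CD  (constrained at step 0)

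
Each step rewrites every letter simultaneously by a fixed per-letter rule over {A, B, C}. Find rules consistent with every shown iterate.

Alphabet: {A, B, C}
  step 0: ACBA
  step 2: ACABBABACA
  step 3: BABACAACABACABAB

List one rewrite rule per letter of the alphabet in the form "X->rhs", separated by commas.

  step 2 ⇒ step 3: ACABBABACA ⇒ B·A·B·ACA·ACA·B·ACA·B·A·B
    A ↦ B
    B ↦ ACA
    C ↦ A

A->B, B->ACA, C->A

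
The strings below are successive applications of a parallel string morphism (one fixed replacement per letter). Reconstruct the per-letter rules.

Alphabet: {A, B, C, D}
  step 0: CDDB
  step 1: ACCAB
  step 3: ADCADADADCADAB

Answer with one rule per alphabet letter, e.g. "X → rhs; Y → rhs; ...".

  step 0 ⇒ step 1: CDDB ⇒ A·C·C·AB
    B ↦ AB
    C ↦ A
    D ↦ C
    A ↦ AD  (constrained at step 1)

A->AD, B->AB, C->A, D->C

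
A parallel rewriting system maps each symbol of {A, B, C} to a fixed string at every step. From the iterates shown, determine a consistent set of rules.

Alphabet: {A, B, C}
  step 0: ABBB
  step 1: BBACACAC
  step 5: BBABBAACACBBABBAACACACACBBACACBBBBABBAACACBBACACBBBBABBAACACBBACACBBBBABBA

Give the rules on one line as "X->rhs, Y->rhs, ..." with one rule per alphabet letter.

A->BB, B->AC, C->A

  step 0 ⇒ step 1: ABBB ⇒ BB·AC·AC·AC
    A ↦ BB
    B ↦ AC
    C ↦ A  (constrained at step 1)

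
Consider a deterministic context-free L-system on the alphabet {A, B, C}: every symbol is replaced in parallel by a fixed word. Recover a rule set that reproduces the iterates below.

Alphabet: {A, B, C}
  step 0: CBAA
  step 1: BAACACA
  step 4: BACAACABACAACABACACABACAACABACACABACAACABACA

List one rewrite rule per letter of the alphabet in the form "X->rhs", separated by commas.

  step 0 ⇒ step 1: CBAA ⇒ BA·A·CA·CA
    A ↦ CA
    B ↦ A
    C ↦ BA

A->CA, B->A, C->BA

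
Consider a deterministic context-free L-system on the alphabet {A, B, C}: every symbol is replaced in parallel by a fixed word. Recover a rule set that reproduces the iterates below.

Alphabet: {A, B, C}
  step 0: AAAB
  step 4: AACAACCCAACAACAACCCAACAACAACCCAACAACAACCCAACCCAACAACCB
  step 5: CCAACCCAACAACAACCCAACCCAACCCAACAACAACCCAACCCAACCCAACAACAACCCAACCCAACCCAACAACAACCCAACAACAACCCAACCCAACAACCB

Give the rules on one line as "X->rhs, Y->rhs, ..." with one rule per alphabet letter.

A->C, B->CB, C->AAC

  step 4 ⇒ step 5: AACAACCCAACAACAACCCAACAACAACCCAACAACAACCCAACCCAACAACCB ⇒ C·C·AAC·C·C·AAC·AAC·AAC·C·C·AAC·C·C·AAC·C·C·AAC·AAC·AAC·C·C·AAC·C·C·AAC·C·C·AAC·AAC·AAC·C·C·AAC·C·C·AAC·C·C·AAC·AAC·AAC·C·C·AAC·AAC·AAC·C·C·AAC·C·C·AAC·AAC·CB
    A ↦ C
    B ↦ CB
    C ↦ AAC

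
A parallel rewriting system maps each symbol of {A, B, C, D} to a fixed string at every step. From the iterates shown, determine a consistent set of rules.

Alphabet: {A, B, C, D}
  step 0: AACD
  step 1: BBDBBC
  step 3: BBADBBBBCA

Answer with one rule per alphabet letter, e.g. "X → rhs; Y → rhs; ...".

A->B, B->A, C->DB, D->BC

  step 0 ⇒ step 1: AACD ⇒ B·B·DB·BC
    A ↦ B
    C ↦ DB
    D ↦ BC
    B ↦ A  (constrained at step 1)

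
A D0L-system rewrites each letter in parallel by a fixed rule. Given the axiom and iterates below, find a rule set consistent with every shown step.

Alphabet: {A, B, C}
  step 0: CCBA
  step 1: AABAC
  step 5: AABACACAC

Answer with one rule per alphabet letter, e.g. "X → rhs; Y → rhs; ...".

  step 0 ⇒ step 1: CCBA ⇒ A·A·BA·C
    A ↦ C
    B ↦ BA
    C ↦ A

A->C, B->BA, C->A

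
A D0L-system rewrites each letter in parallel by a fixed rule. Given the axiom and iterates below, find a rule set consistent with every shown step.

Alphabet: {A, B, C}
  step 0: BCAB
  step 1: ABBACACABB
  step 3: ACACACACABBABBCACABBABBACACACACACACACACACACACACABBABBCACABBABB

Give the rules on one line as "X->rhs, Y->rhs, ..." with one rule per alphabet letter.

A->CAC, B->ABB, C->A

  step 0 ⇒ step 1: BCAB ⇒ ABB·A·CAC·ABB
    A ↦ CAC
    B ↦ ABB
    C ↦ A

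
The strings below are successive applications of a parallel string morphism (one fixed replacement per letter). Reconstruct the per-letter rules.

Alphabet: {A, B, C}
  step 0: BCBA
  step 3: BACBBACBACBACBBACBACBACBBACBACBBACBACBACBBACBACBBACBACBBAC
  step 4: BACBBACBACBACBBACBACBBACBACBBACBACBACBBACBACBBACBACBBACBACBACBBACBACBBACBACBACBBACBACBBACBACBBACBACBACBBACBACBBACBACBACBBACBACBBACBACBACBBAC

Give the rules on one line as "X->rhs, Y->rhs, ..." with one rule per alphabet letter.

  step 3 ⇒ step 4: BACBBACBACBACBBACBACBACBBACBACBBACBACBACBBACBACBBACBACBBAC ⇒ BAC·BB·AC·BAC·BAC·BB·AC·BAC·BB·AC·BAC·BB·AC·BAC·BAC·BB·AC·BAC·BB·AC·BAC·BB·AC·BAC·BAC·BB·AC·BAC·BB·AC·BAC·BAC·BB·AC·BAC·BB·AC·BAC·BB·AC·BAC·BAC·BB·AC·BAC·BB·AC·BAC·BAC·BB·AC·BAC·BB·AC·BAC·BAC·BB·AC
    A ↦ BB
    B ↦ BAC
    C ↦ AC

A->BB, B->BAC, C->AC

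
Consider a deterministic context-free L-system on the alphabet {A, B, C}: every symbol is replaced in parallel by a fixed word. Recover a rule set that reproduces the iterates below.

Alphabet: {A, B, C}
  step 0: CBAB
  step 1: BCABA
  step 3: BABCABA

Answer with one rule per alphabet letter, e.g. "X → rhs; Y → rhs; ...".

  step 0 ⇒ step 1: CBAB ⇒ BC·A·B·A
    A ↦ B
    B ↦ A
    C ↦ BC

A->B, B->A, C->BC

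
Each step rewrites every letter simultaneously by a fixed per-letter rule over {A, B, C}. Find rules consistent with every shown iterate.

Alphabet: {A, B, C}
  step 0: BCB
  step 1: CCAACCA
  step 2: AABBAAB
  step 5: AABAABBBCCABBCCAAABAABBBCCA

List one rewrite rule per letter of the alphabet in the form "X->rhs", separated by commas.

A->B, B->CCA, C->A

  step 1 ⇒ step 2: CCAACCA ⇒ A·A·B·B·A·A·B
    A ↦ B
    C ↦ A
  step 0 ⇒ step 1: BCB ⇒ CCA·A·CCA
    B ↦ CCA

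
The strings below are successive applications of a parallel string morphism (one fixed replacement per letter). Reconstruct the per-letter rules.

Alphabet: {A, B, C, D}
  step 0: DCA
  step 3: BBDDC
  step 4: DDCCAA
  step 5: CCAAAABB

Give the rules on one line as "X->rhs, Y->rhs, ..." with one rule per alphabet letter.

  step 4 ⇒ step 5: DDCCAA ⇒ C·C·AA·AA·B·B
    A ↦ B
    C ↦ AA
    D ↦ C
  step 3 ⇒ step 4: BBDDC ⇒ D·D·C·C·AA
    B ↦ D

A->B, B->D, C->AA, D->C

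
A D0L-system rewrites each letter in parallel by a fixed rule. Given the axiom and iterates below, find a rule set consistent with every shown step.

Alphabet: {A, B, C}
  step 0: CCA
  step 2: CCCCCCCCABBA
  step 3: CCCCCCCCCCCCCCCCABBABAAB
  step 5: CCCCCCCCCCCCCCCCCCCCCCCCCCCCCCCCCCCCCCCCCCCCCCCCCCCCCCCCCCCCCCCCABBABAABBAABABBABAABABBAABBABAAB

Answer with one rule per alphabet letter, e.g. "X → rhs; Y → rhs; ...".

A->AB, B->BA, C->CC

  step 2 ⇒ step 3: CCCCCCCCABBA ⇒ CC·CC·CC·CC·CC·CC·CC·CC·AB·BA·BA·AB
    A ↦ AB
    B ↦ BA
    C ↦ CC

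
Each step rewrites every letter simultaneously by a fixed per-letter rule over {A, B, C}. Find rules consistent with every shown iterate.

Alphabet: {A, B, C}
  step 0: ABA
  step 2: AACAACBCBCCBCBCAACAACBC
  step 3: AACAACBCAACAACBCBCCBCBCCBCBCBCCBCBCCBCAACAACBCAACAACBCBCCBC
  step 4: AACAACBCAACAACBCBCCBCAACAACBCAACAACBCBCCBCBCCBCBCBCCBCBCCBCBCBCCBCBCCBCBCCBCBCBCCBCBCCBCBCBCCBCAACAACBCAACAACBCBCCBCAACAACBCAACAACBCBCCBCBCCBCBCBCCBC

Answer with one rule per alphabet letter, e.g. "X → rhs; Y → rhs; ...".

A->AAC, B->BCC, C->BC

  step 3 ⇒ step 4: AACAACBCAACAACBCBCCBCBCCBCBCBCCBCBCCBCAACAACBCAACAACBCBCCBC ⇒ AAC·AAC·BC·AAC·AAC·BC·BCC·BC·AAC·AAC·BC·AAC·AAC·BC·BCC·BC·BCC·BC·BC·BCC·BC·BCC·BC·BC·BCC·BC·BCC·BC·BCC·BC·BC·BCC·BC·BCC·BC·BC·BCC·BC·AAC·AAC·BC·AAC·AAC·BC·BCC·BC·AAC·AAC·BC·AAC·AAC·BC·BCC·BC·BCC·BC·BC·BCC·BC
    A ↦ AAC
    B ↦ BCC
    C ↦ BC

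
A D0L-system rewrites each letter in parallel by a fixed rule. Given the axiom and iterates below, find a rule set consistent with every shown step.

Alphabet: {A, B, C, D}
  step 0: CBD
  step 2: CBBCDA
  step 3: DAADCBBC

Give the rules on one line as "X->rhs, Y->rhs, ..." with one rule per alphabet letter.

A->BC, B->A, C->D, D->CB

  step 2 ⇒ step 3: CBBCDA ⇒ D·A·A·D·CB·BC
    A ↦ BC
    B ↦ A
    C ↦ D
    D ↦ CB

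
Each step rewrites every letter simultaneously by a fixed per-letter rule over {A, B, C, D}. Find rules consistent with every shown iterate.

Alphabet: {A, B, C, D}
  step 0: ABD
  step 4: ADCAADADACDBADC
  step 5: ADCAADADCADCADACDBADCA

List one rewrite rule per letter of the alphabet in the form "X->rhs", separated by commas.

  step 4 ⇒ step 5: ADCAADADACDBADC ⇒ AD·C·A·AD·AD·C·AD·C·AD·A·C·DB·AD·C·A
    A ↦ AD
    B ↦ DB
    C ↦ A
    D ↦ C

A->AD, B->DB, C->A, D->C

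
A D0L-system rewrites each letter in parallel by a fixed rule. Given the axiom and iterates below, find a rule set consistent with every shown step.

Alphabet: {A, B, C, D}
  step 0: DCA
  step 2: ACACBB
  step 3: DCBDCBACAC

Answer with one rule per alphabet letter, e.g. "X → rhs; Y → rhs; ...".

A->DC, B->AC, C->B, D->B

  step 2 ⇒ step 3: ACACBB ⇒ DC·B·DC·B·AC·AC
    A ↦ DC
    B ↦ AC
    C ↦ B
    D ↦ B  (constrained at step 0)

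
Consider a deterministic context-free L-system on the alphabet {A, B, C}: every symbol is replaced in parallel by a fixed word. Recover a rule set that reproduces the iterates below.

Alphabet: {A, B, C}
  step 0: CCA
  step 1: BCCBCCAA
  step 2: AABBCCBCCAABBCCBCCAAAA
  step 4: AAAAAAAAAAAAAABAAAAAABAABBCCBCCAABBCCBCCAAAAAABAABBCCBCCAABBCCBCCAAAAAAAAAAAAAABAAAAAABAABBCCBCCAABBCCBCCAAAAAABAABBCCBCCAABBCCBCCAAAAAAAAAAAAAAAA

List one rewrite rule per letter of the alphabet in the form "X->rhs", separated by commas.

  step 1 ⇒ step 2: BCCBCCAA ⇒ AAB·BCC·BCC·AAB·BCC·BCC·AA·AA
    A ↦ AA
    B ↦ AAB
    C ↦ BCC

A->AA, B->AAB, C->BCC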